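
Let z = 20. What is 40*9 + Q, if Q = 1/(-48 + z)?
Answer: 10079/28 ≈ 359.96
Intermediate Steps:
Q = -1/28 (Q = 1/(-48 + 20) = 1/(-28) = -1/28 ≈ -0.035714)
40*9 + Q = 40*9 - 1/28 = 360 - 1/28 = 10079/28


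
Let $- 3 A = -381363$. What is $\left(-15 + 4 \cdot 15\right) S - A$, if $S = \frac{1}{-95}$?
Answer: $- \frac{2415308}{19} \approx -1.2712 \cdot 10^{5}$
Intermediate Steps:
$A = 127121$ ($A = \left(- \frac{1}{3}\right) \left(-381363\right) = 127121$)
$S = - \frac{1}{95} \approx -0.010526$
$\left(-15 + 4 \cdot 15\right) S - A = \left(-15 + 4 \cdot 15\right) \left(- \frac{1}{95}\right) - 127121 = \left(-15 + 60\right) \left(- \frac{1}{95}\right) - 127121 = 45 \left(- \frac{1}{95}\right) - 127121 = - \frac{9}{19} - 127121 = - \frac{2415308}{19}$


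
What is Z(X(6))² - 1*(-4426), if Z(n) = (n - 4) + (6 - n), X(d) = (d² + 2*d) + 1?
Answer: 4430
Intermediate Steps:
X(d) = 1 + d² + 2*d
Z(n) = 2 (Z(n) = (-4 + n) + (6 - n) = 2)
Z(X(6))² - 1*(-4426) = 2² - 1*(-4426) = 4 + 4426 = 4430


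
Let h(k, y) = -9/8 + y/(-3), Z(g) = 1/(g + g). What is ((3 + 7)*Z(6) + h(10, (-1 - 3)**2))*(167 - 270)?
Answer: 4635/8 ≈ 579.38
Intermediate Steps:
Z(g) = 1/(2*g)
h(k, y) = -9/8 - y/3 (h(k, y) = -9*1/8 + y*(-1/3) = -9/8 - y/3)
((3 + 7)*Z(6) + h(10, (-1 - 3)**2))*(167 - 270) = ((3 + 7)*((1/2)/6) + (-9/8 - (-1 - 3)**2/3))*(167 - 270) = (10*((1/2)*(1/6)) + (-9/8 - 1/3*(-4)**2))*(-103) = (10*(1/12) + (-9/8 - 1/3*16))*(-103) = (5/6 + (-9/8 - 16/3))*(-103) = (5/6 - 155/24)*(-103) = -45/8*(-103) = 4635/8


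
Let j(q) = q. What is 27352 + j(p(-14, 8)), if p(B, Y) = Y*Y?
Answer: 27416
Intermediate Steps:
p(B, Y) = Y²
27352 + j(p(-14, 8)) = 27352 + 8² = 27352 + 64 = 27416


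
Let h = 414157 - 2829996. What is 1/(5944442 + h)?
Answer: 1/3528603 ≈ 2.8340e-7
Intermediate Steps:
h = -2415839
1/(5944442 + h) = 1/(5944442 - 2415839) = 1/3528603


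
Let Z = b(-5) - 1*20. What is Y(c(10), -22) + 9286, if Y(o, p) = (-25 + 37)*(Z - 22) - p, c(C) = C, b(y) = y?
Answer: 8744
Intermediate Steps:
Z = -25 (Z = -5 - 1*20 = -5 - 20 = -25)
Y(o, p) = -564 - p (Y(o, p) = (-25 + 37)*(-25 - 22) - p = 12*(-47) - p = -564 - p)
Y(c(10), -22) + 9286 = (-564 - 1*(-22)) + 9286 = (-564 + 22) + 9286 = -542 + 9286 = 8744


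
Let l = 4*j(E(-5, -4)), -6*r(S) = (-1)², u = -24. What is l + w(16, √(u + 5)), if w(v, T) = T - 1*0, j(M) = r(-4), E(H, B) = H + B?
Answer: -⅔ + I*√19 ≈ -0.66667 + 4.3589*I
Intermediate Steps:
E(H, B) = B + H
r(S) = -⅙ (r(S) = -⅙*(-1)² = -⅙*1 = -⅙)
j(M) = -⅙
w(v, T) = T (w(v, T) = T + 0 = T)
l = -⅔ (l = 4*(-⅙) = -⅔ ≈ -0.66667)
l + w(16, √(u + 5)) = -⅔ + √(-24 + 5) = -⅔ + √(-19) = -⅔ + I*√19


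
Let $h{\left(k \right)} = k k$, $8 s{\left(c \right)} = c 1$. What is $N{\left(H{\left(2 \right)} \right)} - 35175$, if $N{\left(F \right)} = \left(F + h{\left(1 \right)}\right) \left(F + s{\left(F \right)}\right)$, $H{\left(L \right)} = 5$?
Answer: $- \frac{140565}{4} \approx -35141.0$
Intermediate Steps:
$s{\left(c \right)} = \frac{c}{8}$ ($s{\left(c \right)} = \frac{c 1}{8} = \frac{c}{8}$)
$h{\left(k \right)} = k^{2}$
$N{\left(F \right)} = \frac{9 F \left(1 + F\right)}{8}$ ($N{\left(F \right)} = \left(F + 1^{2}\right) \left(F + \frac{F}{8}\right) = \left(F + 1\right) \frac{9 F}{8} = \left(1 + F\right) \frac{9 F}{8} = \frac{9 F \left(1 + F\right)}{8}$)
$N{\left(H{\left(2 \right)} \right)} - 35175 = \frac{9}{8} \cdot 5 \left(1 + 5\right) - 35175 = \frac{9}{8} \cdot 5 \cdot 6 - 35175 = \frac{135}{4} - 35175 = - \frac{140565}{4}$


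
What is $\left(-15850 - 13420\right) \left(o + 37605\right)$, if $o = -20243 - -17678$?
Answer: $-1025620800$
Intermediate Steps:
$o = -2565$ ($o = -20243 + 17678 = -2565$)
$\left(-15850 - 13420\right) \left(o + 37605\right) = \left(-15850 - 13420\right) \left(-2565 + 37605\right) = \left(-29270\right) 35040 = -1025620800$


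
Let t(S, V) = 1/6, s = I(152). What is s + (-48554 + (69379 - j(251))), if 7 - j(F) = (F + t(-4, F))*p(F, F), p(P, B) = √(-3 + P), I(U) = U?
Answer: 20970 + 1507*√62/3 ≈ 24925.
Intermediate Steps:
s = 152
t(S, V) = ⅙
j(F) = 7 - √(-3 + F)*(⅙ + F) (j(F) = 7 - (F + ⅙)*√(-3 + F) = 7 - (⅙ + F)*√(-3 + F) = 7 - √(-3 + F)*(⅙ + F))
s + (-48554 + (69379 - j(251))) = 152 + (-48554 + (69379 - (7 - √(-3 + 251)/6 - 1*251*√(-3 + 251)))) = 152 + (-48554 + (69379 - (7 - √62/3 - 1*251*√248))) = 152 + (-48554 + (69379 - (7 - √62/3 - 1*251*2*√62))) = 152 + (-48554 + (69379 - (7 - √62/3 - 502*√62))) = 152 + (-48554 + (69379 - (7 - 1507*√62/3))) = 152 + (-48554 + (69379 + (-7 + 1507*√62/3))) = 152 + (-48554 + (69372 + 1507*√62/3)) = 152 + (20818 + 1507*√62/3) = 20970 + 1507*√62/3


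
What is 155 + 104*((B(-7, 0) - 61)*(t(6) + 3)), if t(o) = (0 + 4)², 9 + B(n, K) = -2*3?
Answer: -150021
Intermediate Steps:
B(n, K) = -15 (B(n, K) = -9 - 2*3 = -9 - 6 = -15)
t(o) = 16 (t(o) = 4² = 16)
155 + 104*((B(-7, 0) - 61)*(t(6) + 3)) = 155 + 104*((-15 - 61)*(16 + 3)) = 155 + 104*(-76*19) = 155 + 104*(-1444) = 155 - 150176 = -150021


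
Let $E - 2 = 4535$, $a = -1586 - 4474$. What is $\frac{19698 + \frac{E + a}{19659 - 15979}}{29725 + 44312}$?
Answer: $\frac{72487117}{272456160} \approx 0.26605$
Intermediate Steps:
$a = -6060$ ($a = -1586 - 4474 = -6060$)
$E = 4537$ ($E = 2 + 4535 = 4537$)
$\frac{19698 + \frac{E + a}{19659 - 15979}}{29725 + 44312} = \frac{19698 + \frac{4537 - 6060}{19659 - 15979}}{29725 + 44312} = \frac{19698 - \frac{1523}{3680}}{74037} = \left(19698 - \frac{1523}{3680}\right) \frac{1}{74037} = \frac{72487117}{3680} \cdot \frac{1}{74037} = \frac{72487117}{272456160}$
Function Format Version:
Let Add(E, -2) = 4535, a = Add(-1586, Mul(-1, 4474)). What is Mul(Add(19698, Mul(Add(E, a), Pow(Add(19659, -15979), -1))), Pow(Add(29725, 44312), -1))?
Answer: Rational(72487117, 272456160) ≈ 0.26605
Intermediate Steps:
a = -6060 (a = Add(-1586, -4474) = -6060)
E = 4537 (E = Add(2, 4535) = 4537)
Mul(Add(19698, Mul(Add(E, a), Pow(Add(19659, -15979), -1))), Pow(Add(29725, 44312), -1)) = Mul(Add(19698, Mul(Add(4537, -6060), Pow(Add(19659, -15979), -1))), Pow(Add(29725, 44312), -1)) = Mul(Add(19698, Mul(-1523, Pow(3680, -1))), Pow(74037, -1)) = Mul(Add(19698, Mul(-1523, Rational(1, 3680))), Rational(1, 74037)) = Mul(Add(19698, Rational(-1523, 3680)), Rational(1, 74037)) = Mul(Rational(72487117, 3680), Rational(1, 74037)) = Rational(72487117, 272456160)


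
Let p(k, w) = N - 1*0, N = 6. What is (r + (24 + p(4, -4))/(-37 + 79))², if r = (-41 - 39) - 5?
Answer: 348100/49 ≈ 7104.1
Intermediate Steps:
p(k, w) = 6 (p(k, w) = 6 - 1*0 = 6 + 0 = 6)
r = -85 (r = -80 - 5 = -85)
(r + (24 + p(4, -4))/(-37 + 79))² = (-85 + (24 + 6)/(-37 + 79))² = (-85 + 30/42)² = (-85 + 30*(1/42))² = (-85 + 5/7)² = (-590/7)² = 348100/49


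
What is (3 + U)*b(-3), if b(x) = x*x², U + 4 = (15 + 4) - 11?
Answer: -189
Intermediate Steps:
U = 4 (U = -4 + ((15 + 4) - 11) = -4 + (19 - 11) = -4 + 8 = 4)
b(x) = x³
(3 + U)*b(-3) = (3 + 4)*(-3)³ = 7*(-27) = -189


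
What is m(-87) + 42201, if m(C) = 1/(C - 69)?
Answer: 6583355/156 ≈ 42201.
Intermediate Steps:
m(C) = 1/(-69 + C)
m(-87) + 42201 = 1/(-69 - 87) + 42201 = 1/(-156) + 42201 = -1/156 + 42201 = 6583355/156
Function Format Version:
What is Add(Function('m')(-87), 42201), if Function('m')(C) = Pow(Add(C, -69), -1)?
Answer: Rational(6583355, 156) ≈ 42201.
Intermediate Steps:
Function('m')(C) = Pow(Add(-69, C), -1)
Add(Function('m')(-87), 42201) = Add(Pow(Add(-69, -87), -1), 42201) = Add(Pow(-156, -1), 42201) = Add(Rational(-1, 156), 42201) = Rational(6583355, 156)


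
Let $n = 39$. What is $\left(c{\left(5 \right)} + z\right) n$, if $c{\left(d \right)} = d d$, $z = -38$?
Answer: $-507$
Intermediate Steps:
$c{\left(d \right)} = d^{2}$
$\left(c{\left(5 \right)} + z\right) n = \left(5^{2} - 38\right) 39 = \left(25 - 38\right) 39 = \left(-13\right) 39 = -507$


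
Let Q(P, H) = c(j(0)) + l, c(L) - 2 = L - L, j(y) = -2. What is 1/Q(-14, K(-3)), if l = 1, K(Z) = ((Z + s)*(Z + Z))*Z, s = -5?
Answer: ⅓ ≈ 0.33333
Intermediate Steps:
c(L) = 2 (c(L) = 2 + (L - L) = 2 + 0 = 2)
K(Z) = 2*Z²*(-5 + Z) (K(Z) = ((Z - 5)*(Z + Z))*Z = ((-5 + Z)*(2*Z))*Z = (2*Z*(-5 + Z))*Z = 2*Z²*(-5 + Z))
Q(P, H) = 3 (Q(P, H) = 2 + 1 = 3)
1/Q(-14, K(-3)) = 1/3 = ⅓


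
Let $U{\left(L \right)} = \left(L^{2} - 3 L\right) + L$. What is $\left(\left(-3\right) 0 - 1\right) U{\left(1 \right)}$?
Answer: $1$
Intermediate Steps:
$U{\left(L \right)} = L^{2} - 2 L$
$\left(\left(-3\right) 0 - 1\right) U{\left(1 \right)} = \left(\left(-3\right) 0 - 1\right) 1 \left(-2 + 1\right) = \left(0 - 1\right) 1 \left(-1\right) = \left(-1\right) \left(-1\right) = 1$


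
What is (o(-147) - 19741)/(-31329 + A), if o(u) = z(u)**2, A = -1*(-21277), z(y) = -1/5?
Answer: 123381/62825 ≈ 1.9639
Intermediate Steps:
z(y) = -1/5 (z(y) = -1*1/5 = -1/5)
A = 21277
o(u) = 1/25 (o(u) = (-1/5)**2 = 1/25)
(o(-147) - 19741)/(-31329 + A) = (1/25 - 19741)/(-31329 + 21277) = -493524/25/(-10052) = -493524/25*(-1/10052) = 123381/62825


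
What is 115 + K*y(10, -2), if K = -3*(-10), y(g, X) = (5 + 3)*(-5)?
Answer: -1085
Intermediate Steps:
y(g, X) = -40 (y(g, X) = 8*(-5) = -40)
K = 30
115 + K*y(10, -2) = 115 + 30*(-40) = 115 - 1200 = -1085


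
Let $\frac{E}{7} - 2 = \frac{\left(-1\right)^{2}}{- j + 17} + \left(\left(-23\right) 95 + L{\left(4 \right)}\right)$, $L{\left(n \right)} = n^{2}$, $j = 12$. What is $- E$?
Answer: $\frac{75838}{5} \approx 15168.0$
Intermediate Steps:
$E = - \frac{75838}{5}$ ($E = 14 + 7 \left(\frac{\left(-1\right)^{2}}{\left(-1\right) 12 + 17} + \left(\left(-23\right) 95 + 4^{2}\right)\right) = 14 + 7 \left(\frac{1}{-12 + 17} \cdot 1 + \left(-2185 + 16\right)\right) = 14 + 7 \left(\frac{1}{5} \cdot 1 - 2169\right) = 14 + 7 \left(\frac{1}{5} - 2169\right) = 14 + 7 \left(- \frac{10844}{5}\right) = 14 - \frac{75908}{5} = - \frac{75838}{5} \approx -15168.0$)
$- E = \left(-1\right) \left(- \frac{75838}{5}\right) = \frac{75838}{5}$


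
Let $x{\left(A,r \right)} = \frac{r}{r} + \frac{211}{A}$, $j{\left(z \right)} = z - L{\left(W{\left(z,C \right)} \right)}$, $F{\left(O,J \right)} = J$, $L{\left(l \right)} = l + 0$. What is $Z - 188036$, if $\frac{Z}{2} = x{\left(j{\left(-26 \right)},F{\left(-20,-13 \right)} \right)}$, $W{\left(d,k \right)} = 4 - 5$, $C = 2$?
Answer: $- \frac{4701272}{25} \approx -1.8805 \cdot 10^{5}$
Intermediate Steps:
$W{\left(d,k \right)} = -1$
$L{\left(l \right)} = l$
$j{\left(z \right)} = 1 + z$ ($j{\left(z \right)} = z - -1 = z + 1 = 1 + z$)
$x{\left(A,r \right)} = 1 + \frac{211}{A}$
$Z = - \frac{372}{25}$ ($Z = 2 \frac{211 + \left(1 - 26\right)}{1 - 26} = 2 \frac{211 - 25}{-25} = 2 \left(\left(- \frac{1}{25}\right) 186\right) = 2 \left(- \frac{186}{25}\right) = - \frac{372}{25} \approx -14.88$)
$Z - 188036 = - \frac{372}{25} - 188036 = - \frac{4701272}{25}$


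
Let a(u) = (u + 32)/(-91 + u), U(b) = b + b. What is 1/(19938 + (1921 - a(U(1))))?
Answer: 89/1945485 ≈ 4.5747e-5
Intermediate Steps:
U(b) = 2*b
a(u) = (32 + u)/(-91 + u)
1/(19938 + (1921 - a(U(1)))) = 1/(19938 + (1921 - (32 + 2*1)/(-91 + 2*1))) = 1/(19938 + (1921 - (32 + 2)/(-91 + 2))) = 1/(19938 + (1921 - 34/(-89))) = 1/(19938 + (1921 - (-1)*34/89)) = 1/(19938 + (1921 - 1*(-34/89))) = 1/(19938 + (1921 + 34/89)) = 1/(19938 + 171003/89) = 1/(1945485/89) = 89/1945485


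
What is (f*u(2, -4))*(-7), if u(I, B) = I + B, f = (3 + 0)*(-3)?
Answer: -126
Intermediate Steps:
f = -9 (f = 3*(-3) = -9)
u(I, B) = B + I
(f*u(2, -4))*(-7) = -9*(-4 + 2)*(-7) = -9*(-2)*(-7) = 18*(-7) = -126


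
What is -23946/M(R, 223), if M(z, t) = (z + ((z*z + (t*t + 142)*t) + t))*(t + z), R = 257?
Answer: -3991/895020960 ≈ -4.4591e-6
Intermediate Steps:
M(z, t) = (t + z)*(t + z + z**2 + t*(142 + t**2)) (M(z, t) = (z + ((z**2 + (t**2 + 142)*t) + t))*(t + z) = (z + ((z**2 + (142 + t**2)*t) + t))*(t + z) = (z + ((z**2 + t*(142 + t**2)) + t))*(t + z) = (z + (t + z**2 + t*(142 + t**2)))*(t + z) = (t + z + z**2 + t*(142 + t**2))*(t + z) = (t + z)*(t + z + z**2 + t*(142 + t**2)))
-23946/M(R, 223) = -23946/(223**4 + 257**2 + 257**3 + 143*223**2 + 223*257**2 + 257*223**3 + 144*223*257) = -23946/(2472973441 + 66049 + 16974593 + 143*49729 + 223*66049 + 257*11089567 + 8252784) = -23946/(2472973441 + 66049 + 16974593 + 7111247 + 14728927 + 2850018719 + 8252784) = -23946/5370125760 = -23946*1/5370125760 = -3991/895020960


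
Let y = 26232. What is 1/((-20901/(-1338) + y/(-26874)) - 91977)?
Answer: -1997634/183707127137 ≈ -1.0874e-5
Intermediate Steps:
1/((-20901/(-1338) + y/(-26874)) - 91977) = 1/((-20901/(-1338) + 26232/(-26874)) - 91977) = 1/((-20901*(-1/1338) + 26232*(-1/26874)) - 91977) = 1/((6967/446 - 4372/4479) - 91977) = 1/(29255281/1997634 - 91977) = 1/(-183707127137/1997634) = -1997634/183707127137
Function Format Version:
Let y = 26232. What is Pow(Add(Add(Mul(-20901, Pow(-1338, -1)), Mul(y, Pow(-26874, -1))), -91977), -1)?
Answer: Rational(-1997634, 183707127137) ≈ -1.0874e-5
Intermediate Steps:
Pow(Add(Add(Mul(-20901, Pow(-1338, -1)), Mul(y, Pow(-26874, -1))), -91977), -1) = Pow(Add(Add(Mul(-20901, Pow(-1338, -1)), Mul(26232, Pow(-26874, -1))), -91977), -1) = Pow(Add(Add(Mul(-20901, Rational(-1, 1338)), Mul(26232, Rational(-1, 26874))), -91977), -1) = Pow(Add(Add(Rational(6967, 446), Rational(-4372, 4479)), -91977), -1) = Pow(Add(Rational(29255281, 1997634), -91977), -1) = Pow(Rational(-183707127137, 1997634), -1) = Rational(-1997634, 183707127137)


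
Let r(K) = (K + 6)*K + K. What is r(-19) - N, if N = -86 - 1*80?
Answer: 394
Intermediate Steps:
r(K) = K + K*(6 + K) (r(K) = (6 + K)*K + K = K*(6 + K) + K = K + K*(6 + K))
N = -166 (N = -86 - 80 = -166)
r(-19) - N = -19*(7 - 19) - 1*(-166) = -19*(-12) + 166 = 228 + 166 = 394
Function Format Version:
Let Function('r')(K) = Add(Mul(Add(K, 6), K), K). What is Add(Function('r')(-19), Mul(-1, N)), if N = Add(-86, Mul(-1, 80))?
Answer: 394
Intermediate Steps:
Function('r')(K) = Add(K, Mul(K, Add(6, K))) (Function('r')(K) = Add(Mul(Add(6, K), K), K) = Add(Mul(K, Add(6, K)), K) = Add(K, Mul(K, Add(6, K))))
N = -166 (N = Add(-86, -80) = -166)
Add(Function('r')(-19), Mul(-1, N)) = Add(Mul(-19, Add(7, -19)), Mul(-1, -166)) = Add(Mul(-19, -12), 166) = Add(228, 166) = 394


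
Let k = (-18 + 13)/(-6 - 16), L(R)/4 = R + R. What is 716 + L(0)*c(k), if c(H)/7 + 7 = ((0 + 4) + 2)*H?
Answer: 716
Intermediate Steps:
L(R) = 8*R (L(R) = 4*(R + R) = 4*(2*R) = 8*R)
k = 5/22 (k = -5/(-22) = -5*(-1/22) = 5/22 ≈ 0.22727)
c(H) = -49 + 42*H (c(H) = -49 + 7*(((0 + 4) + 2)*H) = -49 + 7*((4 + 2)*H) = -49 + 7*(6*H) = -49 + 42*H)
716 + L(0)*c(k) = 716 + (8*0)*(-49 + 42*(5/22)) = 716 + 0*(-49 + 105/11) = 716 + 0*(-434/11) = 716 + 0 = 716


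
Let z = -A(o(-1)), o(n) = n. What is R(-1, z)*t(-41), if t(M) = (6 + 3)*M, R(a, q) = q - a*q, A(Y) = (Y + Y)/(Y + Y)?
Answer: 738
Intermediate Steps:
A(Y) = 1 (A(Y) = (2*Y)/((2*Y)) = (2*Y)*(1/(2*Y)) = 1)
z = -1 (z = -1*1 = -1)
R(a, q) = q - a*q
t(M) = 9*M
R(-1, z)*t(-41) = (-(1 - 1*(-1)))*(9*(-41)) = -(1 + 1)*(-369) = -1*2*(-369) = -2*(-369) = 738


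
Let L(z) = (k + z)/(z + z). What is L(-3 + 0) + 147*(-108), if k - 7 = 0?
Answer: -47630/3 ≈ -15877.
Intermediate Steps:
k = 7 (k = 7 + 0 = 7)
L(z) = (7 + z)/(2*z) (L(z) = (7 + z)/(z + z) = (7 + z)/((2*z)) = (7 + z)*(1/(2*z)) = (7 + z)/(2*z))
L(-3 + 0) + 147*(-108) = (7 + (-3 + 0))/(2*(-3 + 0)) + 147*(-108) = (½)*(7 - 3)/(-3) - 15876 = (½)*(-⅓)*4 - 15876 = -⅔ - 15876 = -47630/3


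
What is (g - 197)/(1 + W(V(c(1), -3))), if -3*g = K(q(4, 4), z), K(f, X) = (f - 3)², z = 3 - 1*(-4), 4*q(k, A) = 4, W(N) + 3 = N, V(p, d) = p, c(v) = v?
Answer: 595/3 ≈ 198.33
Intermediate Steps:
W(N) = -3 + N
q(k, A) = 1 (q(k, A) = (¼)*4 = 1)
z = 7 (z = 3 + 4 = 7)
K(f, X) = (-3 + f)²
g = -4/3 (g = -(-3 + 1)²/3 = -⅓*(-2)² = -⅓*4 = -4/3 ≈ -1.3333)
(g - 197)/(1 + W(V(c(1), -3))) = (-4/3 - 197)/(1 + (-3 + 1)) = -595/(3*(1 - 2)) = -595/3/(-1) = -595/3*(-1) = 595/3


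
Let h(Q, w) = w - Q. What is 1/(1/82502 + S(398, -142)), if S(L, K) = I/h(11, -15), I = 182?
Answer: -82502/577513 ≈ -0.14286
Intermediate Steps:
S(L, K) = -7 (S(L, K) = 182/(-15 - 1*11) = 182/(-15 - 11) = 182/(-26) = 182*(-1/26) = -7)
1/(1/82502 + S(398, -142)) = 1/(1/82502 - 7) = 1/(-577513/82502) = -82502/577513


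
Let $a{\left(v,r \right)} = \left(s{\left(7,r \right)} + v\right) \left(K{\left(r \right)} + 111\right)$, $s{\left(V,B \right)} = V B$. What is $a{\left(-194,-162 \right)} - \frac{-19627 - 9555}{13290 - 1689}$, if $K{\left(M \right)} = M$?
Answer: $\frac{785741710}{11601} \approx 67731.0$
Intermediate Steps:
$s{\left(V,B \right)} = B V$
$a{\left(v,r \right)} = \left(111 + r\right) \left(v + 7 r\right)$ ($a{\left(v,r \right)} = \left(r 7 + v\right) \left(r + 111\right) = \left(7 r + v\right) \left(111 + r\right) = \left(v + 7 r\right) \left(111 + r\right) = \left(111 + r\right) \left(v + 7 r\right)$)
$a{\left(-194,-162 \right)} - \frac{-19627 - 9555}{13290 - 1689} = \left(7 \left(-162\right)^{2} + 111 \left(-194\right) + 777 \left(-162\right) - -31428\right) - \frac{-19627 - 9555}{13290 - 1689} = \left(7 \cdot 26244 - 21534 - 125874 + 31428\right) - - \frac{29182}{11601} = \left(183708 - 21534 - 125874 + 31428\right) - \left(-29182\right) \frac{1}{11601} = 67728 - - \frac{29182}{11601} = 67728 + \frac{29182}{11601} = \frac{785741710}{11601}$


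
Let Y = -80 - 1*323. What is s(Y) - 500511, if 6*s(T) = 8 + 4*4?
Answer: -500507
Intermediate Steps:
Y = -403 (Y = -80 - 323 = -403)
s(T) = 4 (s(T) = (8 + 4*4)/6 = (8 + 16)/6 = (⅙)*24 = 4)
s(Y) - 500511 = 4 - 500511 = -500507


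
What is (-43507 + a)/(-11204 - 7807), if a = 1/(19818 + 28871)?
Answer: 2118312322/925626579 ≈ 2.2885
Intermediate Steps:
a = 1/48689 ≈ 2.0539e-5
(-43507 + a)/(-11204 - 7807) = (-43507 + 1/48689)/(-11204 - 7807) = -2118312322/48689/(-19011) = -2118312322/48689*(-1/19011) = 2118312322/925626579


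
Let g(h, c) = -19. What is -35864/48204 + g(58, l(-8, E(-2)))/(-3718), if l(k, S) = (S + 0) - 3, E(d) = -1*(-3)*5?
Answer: -2546663/3446586 ≈ -0.73889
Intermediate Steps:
E(d) = 15 (E(d) = 3*5 = 15)
l(k, S) = -3 + S (l(k, S) = S - 3 = -3 + S)
-35864/48204 + g(58, l(-8, E(-2)))/(-3718) = -35864/48204 - 19/(-3718) = -35864*1/48204 - 19*(-1/3718) = -8966/12051 + 19/3718 = -2546663/3446586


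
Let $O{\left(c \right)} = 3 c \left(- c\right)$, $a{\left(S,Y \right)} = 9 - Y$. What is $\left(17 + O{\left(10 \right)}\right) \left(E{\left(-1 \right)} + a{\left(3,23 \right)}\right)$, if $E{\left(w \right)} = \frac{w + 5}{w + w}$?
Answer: $4528$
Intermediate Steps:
$E{\left(w \right)} = \frac{5 + w}{2 w}$
$O{\left(c \right)} = - 3 c^{2}$
$\left(17 + O{\left(10 \right)}\right) \left(E{\left(-1 \right)} + a{\left(3,23 \right)}\right) = \left(17 - 3 \cdot 10^{2}\right) \left(\frac{5 - 1}{2 \left(-1\right)} + \left(9 - 23\right)\right) = \left(17 - 300\right) \left(\frac{1}{2} \left(-1\right) 4 + \left(9 - 23\right)\right) = \left(17 - 300\right) \left(-2 - 14\right) = \left(-283\right) \left(-16\right) = 4528$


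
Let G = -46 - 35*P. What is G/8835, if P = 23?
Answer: -851/8835 ≈ -0.096321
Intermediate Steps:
G = -851 (G = -46 - 35*23 = -46 - 805 = -851)
G/8835 = -851/8835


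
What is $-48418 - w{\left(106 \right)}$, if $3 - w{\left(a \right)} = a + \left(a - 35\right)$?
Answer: $-48244$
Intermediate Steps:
$w{\left(a \right)} = 38 - 2 a$ ($w{\left(a \right)} = 3 - \left(a + \left(a - 35\right)\right) = 3 - \left(a + \left(-35 + a\right)\right) = 3 - \left(-35 + 2 a\right) = 38 - 2 a$)
$-48418 - w{\left(106 \right)} = -48418 - \left(38 - 212\right) = -48418 - -174 = -48418 + 174 = -48244$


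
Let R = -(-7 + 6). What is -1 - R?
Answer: -2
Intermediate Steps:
R = 1 (R = -1*(-1) = 1)
-1 - R = -1 - 1*1 = -1 - 1 = -2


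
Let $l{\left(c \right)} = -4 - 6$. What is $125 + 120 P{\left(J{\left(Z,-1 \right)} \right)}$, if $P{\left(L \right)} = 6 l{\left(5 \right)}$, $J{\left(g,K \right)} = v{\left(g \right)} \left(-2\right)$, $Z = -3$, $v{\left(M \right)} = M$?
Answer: $-7075$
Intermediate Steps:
$J{\left(g,K \right)} = - 2 g$ ($J{\left(g,K \right)} = g \left(-2\right) = - 2 g$)
$l{\left(c \right)} = -10$ ($l{\left(c \right)} = -4 - 6 = -10$)
$P{\left(L \right)} = -60$ ($P{\left(L \right)} = 6 \left(-10\right) = -60$)
$125 + 120 P{\left(J{\left(Z,-1 \right)} \right)} = 125 + 120 \left(-60\right) = 125 - 7200 = -7075$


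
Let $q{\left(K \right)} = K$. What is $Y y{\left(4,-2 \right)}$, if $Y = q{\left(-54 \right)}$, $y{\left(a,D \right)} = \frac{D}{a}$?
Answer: $27$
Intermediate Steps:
$Y = -54$
$Y y{\left(4,-2 \right)} = - 54 \left(- \frac{2}{4}\right) = - 54 \left(\left(-2\right) \frac{1}{4}\right) = \left(-54\right) \left(- \frac{1}{2}\right) = 27$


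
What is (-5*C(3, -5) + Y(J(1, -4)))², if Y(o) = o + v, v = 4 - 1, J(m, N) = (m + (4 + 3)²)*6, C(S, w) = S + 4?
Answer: 71824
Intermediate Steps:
C(S, w) = 4 + S
J(m, N) = 294 + 6*m (J(m, N) = (m + 7²)*6 = (m + 49)*6 = (49 + m)*6 = 294 + 6*m)
v = 3
Y(o) = 3 + o (Y(o) = o + 3 = 3 + o)
(-5*C(3, -5) + Y(J(1, -4)))² = (-5*(4 + 3) + (3 + (294 + 6*1)))² = (-5*7 + (3 + (294 + 6)))² = (-35 + (3 + 300))² = (-35 + 303)² = 268² = 71824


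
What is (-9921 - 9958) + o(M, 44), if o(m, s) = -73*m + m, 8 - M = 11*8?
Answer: -14119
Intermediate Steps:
M = -80 (M = 8 - 11*8 = 8 - 1*88 = 8 - 88 = -80)
o(m, s) = -72*m
(-9921 - 9958) + o(M, 44) = (-9921 - 9958) - 72*(-80) = -19879 + 5760 = -14119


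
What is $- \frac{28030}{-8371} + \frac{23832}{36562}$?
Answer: $\frac{612165266}{153030251} \approx 4.0003$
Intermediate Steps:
$- \frac{28030}{-8371} + \frac{23832}{36562} = \left(-28030\right) \left(- \frac{1}{8371}\right) + 23832 \cdot \frac{1}{36562} = \frac{28030}{8371} + \frac{11916}{18281} = \frac{612165266}{153030251}$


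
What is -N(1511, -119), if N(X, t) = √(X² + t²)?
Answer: -√2297282 ≈ -1515.7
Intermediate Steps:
-N(1511, -119) = -√(1511² + (-119)²) = -√(2283121 + 14161) = -√2297282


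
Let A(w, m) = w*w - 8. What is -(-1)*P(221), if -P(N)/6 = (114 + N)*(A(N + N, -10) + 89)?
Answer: -392844450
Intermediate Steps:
A(w, m) = -8 + w**2 (A(w, m) = w**2 - 8 = -8 + w**2)
P(N) = -6*(81 + 4*N**2)*(114 + N) (P(N) = -6*(114 + N)*((-8 + (N + N)**2) + 89) = -6*(114 + N)*((-8 + (2*N)**2) + 89) = -6*(114 + N)*((-8 + 4*N**2) + 89) = -6*(114 + N)*(81 + 4*N**2) = -6*(81 + 4*N**2)*(114 + N))
-(-1)*P(221) = -(-1)*(-55404 - 2736*221**2 - 486*221 - 24*221**3) = -(-1)*(-55404 - 2736*48841 - 107406 - 24*10793861) = -(-1)*(-55404 - 133628976 - 107406 - 259052664) = -(-1)*(-392844450) = -1*392844450 = -392844450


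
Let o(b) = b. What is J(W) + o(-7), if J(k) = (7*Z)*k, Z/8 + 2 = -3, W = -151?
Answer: 42273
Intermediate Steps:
Z = -40 (Z = -16 + 8*(-3) = -16 - 24 = -40)
J(k) = -280*k (J(k) = (7*(-40))*k = -280*k)
J(W) + o(-7) = -280*(-151) - 7 = 42280 - 7 = 42273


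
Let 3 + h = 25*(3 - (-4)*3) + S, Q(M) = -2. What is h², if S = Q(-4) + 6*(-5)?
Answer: 115600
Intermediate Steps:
S = -32 (S = -2 + 6*(-5) = -2 - 30 = -32)
h = 340 (h = -3 + (25*(3 - (-4)*3) - 32) = -3 + (25*(3 - 1*(-12)) - 32) = -3 + (25*(3 + 12) - 32) = -3 + (25*15 - 32) = -3 + (375 - 32) = -3 + 343 = 340)
h² = 340² = 115600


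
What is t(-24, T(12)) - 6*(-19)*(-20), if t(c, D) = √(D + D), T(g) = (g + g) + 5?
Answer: -2280 + √58 ≈ -2272.4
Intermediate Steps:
T(g) = 5 + 2*g (T(g) = 2*g + 5 = 5 + 2*g)
t(c, D) = √2*√D (t(c, D) = √(2*D) = √2*√D)
t(-24, T(12)) - 6*(-19)*(-20) = √2*√(5 + 2*12) - 6*(-19)*(-20) = √2*√(5 + 24) - (-114)*(-20) = √2*√29 - 1*2280 = √58 - 2280 = -2280 + √58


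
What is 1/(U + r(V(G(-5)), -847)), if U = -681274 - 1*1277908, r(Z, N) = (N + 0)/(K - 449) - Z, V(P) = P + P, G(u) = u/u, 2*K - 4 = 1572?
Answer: -339/664164223 ≈ -5.1042e-7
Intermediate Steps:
K = 788 (K = 2 + (½)*1572 = 2 + 786 = 788)
G(u) = 1
V(P) = 2*P
r(Z, N) = -Z + N/339 (r(Z, N) = (N + 0)/(788 - 449) - Z = N/339 - Z = -Z + N/339)
U = -1959182 (U = -681274 - 1277908 = -1959182)
1/(U + r(V(G(-5)), -847)) = 1/(-1959182 + (-2 + (1/339)*(-847))) = 1/(-1959182 + (-1*2 - 847/339)) = 1/(-1959182 + (-2 - 847/339)) = 1/(-1959182 - 1525/339) = 1/(-664164223/339) = -339/664164223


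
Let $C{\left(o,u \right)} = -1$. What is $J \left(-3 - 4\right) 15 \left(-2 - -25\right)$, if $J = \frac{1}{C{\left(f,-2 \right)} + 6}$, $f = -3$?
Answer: $-483$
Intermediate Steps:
$J = \frac{1}{5}$ ($J = \frac{1}{-1 + 6} = \frac{1}{5} \approx 0.2$)
$J \left(-3 - 4\right) 15 \left(-2 - -25\right) = \frac{-3 - 4}{5} \cdot 15 \left(-2 - -25\right) = \frac{1}{5} \left(-7\right) 15 \left(-2 + 25\right) = \left(- \frac{7}{5}\right) 15 \cdot 23 = \left(-21\right) 23 = -483$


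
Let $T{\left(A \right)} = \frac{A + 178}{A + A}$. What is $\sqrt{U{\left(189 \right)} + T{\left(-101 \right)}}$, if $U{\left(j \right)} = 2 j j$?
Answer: $\frac{\sqrt{2915103814}}{202} \approx 267.29$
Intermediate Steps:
$U{\left(j \right)} = 2 j^{2}$
$T{\left(A \right)} = \frac{178 + A}{2 A}$
$\sqrt{U{\left(189 \right)} + T{\left(-101 \right)}} = \sqrt{2 \cdot 189^{2} + \frac{178 - 101}{2 \left(-101\right)}} = \sqrt{2 \cdot 35721 + \frac{1}{2} \left(- \frac{1}{101}\right) 77} = \sqrt{71442 - \frac{77}{202}} = \sqrt{\frac{14431207}{202}} = \frac{\sqrt{2915103814}}{202}$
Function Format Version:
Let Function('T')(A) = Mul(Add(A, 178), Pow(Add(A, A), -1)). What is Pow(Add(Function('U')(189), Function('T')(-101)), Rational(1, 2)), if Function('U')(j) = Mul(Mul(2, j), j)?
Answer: Mul(Rational(1, 202), Pow(2915103814, Rational(1, 2))) ≈ 267.29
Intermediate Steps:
Function('U')(j) = Mul(2, Pow(j, 2))
Function('T')(A) = Mul(Rational(1, 2), Pow(A, -1), Add(178, A)) (Function('T')(A) = Mul(Add(178, A), Pow(Mul(2, A), -1)) = Mul(Add(178, A), Mul(Rational(1, 2), Pow(A, -1))) = Mul(Rational(1, 2), Pow(A, -1), Add(178, A)))
Pow(Add(Function('U')(189), Function('T')(-101)), Rational(1, 2)) = Pow(Add(Mul(2, Pow(189, 2)), Mul(Rational(1, 2), Pow(-101, -1), Add(178, -101))), Rational(1, 2)) = Pow(Add(Mul(2, 35721), Mul(Rational(1, 2), Rational(-1, 101), 77)), Rational(1, 2)) = Pow(Add(71442, Rational(-77, 202)), Rational(1, 2)) = Pow(Rational(14431207, 202), Rational(1, 2)) = Mul(Rational(1, 202), Pow(2915103814, Rational(1, 2)))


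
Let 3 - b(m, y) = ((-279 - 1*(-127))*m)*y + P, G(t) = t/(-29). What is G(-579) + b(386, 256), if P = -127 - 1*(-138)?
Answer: 435581275/29 ≈ 1.5020e+7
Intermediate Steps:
P = 11 (P = -127 + 138 = 11)
G(t) = -t/29 (G(t) = t*(-1/29) = -t/29)
b(m, y) = -8 + 152*m*y (b(m, y) = 3 - (((-279 - 1*(-127))*m)*y + 11) = 3 - (((-279 + 127)*m)*y + 11) = 3 - ((-152*m)*y + 11) = 3 - (-152*m*y + 11) = 3 - (11 - 152*m*y) = 3 + (-11 + 152*m*y) = -8 + 152*m*y)
G(-579) + b(386, 256) = -1/29*(-579) + (-8 + 152*386*256) = 579/29 + (-8 + 15020032) = 579/29 + 15020024 = 435581275/29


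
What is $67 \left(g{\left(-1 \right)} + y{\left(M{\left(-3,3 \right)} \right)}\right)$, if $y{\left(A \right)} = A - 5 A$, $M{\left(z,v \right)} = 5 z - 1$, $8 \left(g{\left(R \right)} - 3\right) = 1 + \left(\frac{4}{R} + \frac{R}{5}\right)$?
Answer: $\frac{22311}{5} \approx 4462.2$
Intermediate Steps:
$g{\left(R \right)} = \frac{25}{8} + \frac{1}{2 R} + \frac{R}{40}$ ($g{\left(R \right)} = 3 + \frac{1 + \left(\frac{4}{R} + \frac{R}{5}\right)}{8} = 3 + \frac{1 + \frac{4}{R} + \frac{R}{5}}{8} = 3 + \left(\frac{1}{8} + \frac{1}{2 R} + \frac{R}{40}\right) = \frac{25}{8} + \frac{1}{2 R} + \frac{R}{40}$)
$M{\left(z,v \right)} = -1 + 5 z$
$y{\left(A \right)} = - 4 A$
$67 \left(g{\left(-1 \right)} + y{\left(M{\left(-3,3 \right)} \right)}\right) = 67 \left(\frac{20 - \left(125 - 1\right)}{40 \left(-1\right)} - 4 \left(-1 + 5 \left(-3\right)\right)\right) = 67 \left(\frac{1}{40} \left(-1\right) \left(20 - 124\right) - 4 \left(-1 - 15\right)\right) = 67 \left(\frac{1}{40} \left(-1\right) \left(20 - 124\right) - -64\right) = 67 \left(\frac{1}{40} \left(-1\right) \left(-104\right) + 64\right) = 67 \left(\frac{13}{5} + 64\right) = 67 \cdot \frac{333}{5} = \frac{22311}{5}$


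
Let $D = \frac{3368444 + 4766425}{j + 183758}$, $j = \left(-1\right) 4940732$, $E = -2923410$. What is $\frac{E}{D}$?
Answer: $\frac{4635528453780}{2711623} \approx 1.7095 \cdot 10^{6}$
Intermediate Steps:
$j = -4940732$
$D = - \frac{2711623}{1585658}$ ($D = \frac{3368444 + 4766425}{-4940732 + 183758} = \frac{8134869}{-4756974} = 8134869 \left(- \frac{1}{4756974}\right) = - \frac{2711623}{1585658} \approx -1.7101$)
$\frac{E}{D} = - \frac{2923410}{- \frac{2711623}{1585658}} = \left(-2923410\right) \left(- \frac{1585658}{2711623}\right) = \frac{4635528453780}{2711623}$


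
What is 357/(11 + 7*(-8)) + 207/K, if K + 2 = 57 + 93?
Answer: -14507/2220 ≈ -6.5347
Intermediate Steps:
K = 148 (K = -2 + (57 + 93) = -2 + 150 = 148)
357/(11 + 7*(-8)) + 207/K = 357/(11 + 7*(-8)) + 207/148 = 357/(11 - 56) + 207*(1/148) = 357/(-45) + 207/148 = 357*(-1/45) + 207/148 = -119/15 + 207/148 = -14507/2220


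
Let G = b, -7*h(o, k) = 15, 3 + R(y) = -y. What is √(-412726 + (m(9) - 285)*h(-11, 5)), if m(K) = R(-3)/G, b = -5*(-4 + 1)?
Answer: I*√20193649/7 ≈ 641.96*I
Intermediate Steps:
R(y) = -3 - y
h(o, k) = -15/7 (h(o, k) = -⅐*15 = -15/7)
b = 15 (b = -5*(-3) = 15)
G = 15
m(K) = 0 (m(K) = (-3 - 1*(-3))/15 = (-3 + 3)*(1/15) = 0*(1/15) = 0)
√(-412726 + (m(9) - 285)*h(-11, 5)) = √(-412726 + (0 - 285)*(-15/7)) = √(-412726 - 285*(-15/7)) = √(-412726 + 4275/7) = √(-2884807/7) = I*√20193649/7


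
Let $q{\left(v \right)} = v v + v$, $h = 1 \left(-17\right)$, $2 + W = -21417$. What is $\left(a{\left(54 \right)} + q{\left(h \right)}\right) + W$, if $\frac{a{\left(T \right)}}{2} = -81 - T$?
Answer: $-21417$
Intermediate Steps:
$W = -21419$ ($W = -2 - 21417 = -21419$)
$h = -17$
$q{\left(v \right)} = v + v^{2}$ ($q{\left(v \right)} = v^{2} + v = v + v^{2}$)
$a{\left(T \right)} = -162 - 2 T$ ($a{\left(T \right)} = 2 \left(-81 - T\right) = -162 - 2 T$)
$\left(a{\left(54 \right)} + q{\left(h \right)}\right) + W = \left(\left(-162 - 108\right) - 17 \left(1 - 17\right)\right) - 21419 = \left(\left(-162 - 108\right) - -272\right) - 21419 = \left(-270 + 272\right) - 21419 = 2 - 21419 = -21417$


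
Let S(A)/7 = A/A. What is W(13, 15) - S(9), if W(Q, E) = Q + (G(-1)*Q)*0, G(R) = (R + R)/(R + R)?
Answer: 6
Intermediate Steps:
S(A) = 7 (S(A) = 7*(A/A) = 7*1 = 7)
G(R) = 1 (G(R) = (2*R)/((2*R)) = (2*R)*(1/(2*R)) = 1)
W(Q, E) = Q (W(Q, E) = Q + (1*Q)*0 = Q + Q*0 = Q + 0 = Q)
W(13, 15) - S(9) = 13 - 1*7 = 13 - 7 = 6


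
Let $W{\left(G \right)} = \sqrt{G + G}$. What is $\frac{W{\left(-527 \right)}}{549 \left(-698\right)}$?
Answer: $- \frac{i \sqrt{1054}}{383202} \approx - 8.4721 \cdot 10^{-5} i$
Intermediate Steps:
$W{\left(G \right)} = \sqrt{2} \sqrt{G}$ ($W{\left(G \right)} = \sqrt{2 G} = \sqrt{2} \sqrt{G}$)
$\frac{W{\left(-527 \right)}}{549 \left(-698\right)} = \frac{\sqrt{2} \sqrt{-527}}{549 \left(-698\right)} = \frac{\sqrt{2} i \sqrt{527}}{-383202} = i \sqrt{1054} \left(- \frac{1}{383202}\right) = - \frac{i \sqrt{1054}}{383202}$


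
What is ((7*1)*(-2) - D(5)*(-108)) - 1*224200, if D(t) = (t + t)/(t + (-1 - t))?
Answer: -225294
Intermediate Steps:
D(t) = -2*t (D(t) = (2*t)/(-1) = (2*t)*(-1) = -2*t)
((7*1)*(-2) - D(5)*(-108)) - 1*224200 = ((7*1)*(-2) - (-2)*5*(-108)) - 1*224200 = (7*(-2) - 1*(-10)*(-108)) - 224200 = (-14 + 10*(-108)) - 224200 = (-14 - 1080) - 224200 = -1094 - 224200 = -225294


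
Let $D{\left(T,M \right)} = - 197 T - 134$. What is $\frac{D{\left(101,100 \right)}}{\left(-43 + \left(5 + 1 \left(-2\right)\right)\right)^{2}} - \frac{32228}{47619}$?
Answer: $- \frac{1005420989}{76190400} \approx -13.196$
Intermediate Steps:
$D{\left(T,M \right)} = -134 - 197 T$
$\frac{D{\left(101,100 \right)}}{\left(-43 + \left(5 + 1 \left(-2\right)\right)\right)^{2}} - \frac{32228}{47619} = \frac{-134 - 19897}{\left(-43 + \left(5 + 1 \left(-2\right)\right)\right)^{2}} - \frac{32228}{47619} = \frac{-134 - 19897}{\left(-43 + \left(5 - 2\right)\right)^{2}} - \frac{32228}{47619} = - \frac{20031}{\left(-43 + 3\right)^{2}} - \frac{32228}{47619} = - \frac{20031}{\left(-40\right)^{2}} - \frac{32228}{47619} = - \frac{20031}{1600} - \frac{32228}{47619} = - \frac{1005420989}{76190400}$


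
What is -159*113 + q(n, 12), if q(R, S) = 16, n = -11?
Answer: -17951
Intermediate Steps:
-159*113 + q(n, 12) = -159*113 + 16 = -17967 + 16 = -17951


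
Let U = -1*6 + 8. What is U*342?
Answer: 684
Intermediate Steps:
U = 2 (U = -6 + 8 = 2)
U*342 = 2*342 = 684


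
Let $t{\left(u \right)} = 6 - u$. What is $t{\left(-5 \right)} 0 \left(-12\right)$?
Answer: $0$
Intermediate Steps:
$t{\left(-5 \right)} 0 \left(-12\right) = \left(6 - -5\right) 0 \left(-12\right) = \left(6 + 5\right) 0 \left(-12\right) = 11 \cdot 0 \left(-12\right) = 0 \left(-12\right) = 0$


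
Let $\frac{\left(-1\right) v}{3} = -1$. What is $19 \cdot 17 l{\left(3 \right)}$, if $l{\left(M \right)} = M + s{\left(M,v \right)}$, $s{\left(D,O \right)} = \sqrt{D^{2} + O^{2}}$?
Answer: $969 + 969 \sqrt{2} \approx 2339.4$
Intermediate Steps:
$v = 3$ ($v = \left(-3\right) \left(-1\right) = 3$)
$l{\left(M \right)} = M + \sqrt{9 + M^{2}}$ ($l{\left(M \right)} = M + \sqrt{M^{2} + 3^{2}} = M + \sqrt{M^{2} + 9} = M + \sqrt{9 + M^{2}}$)
$19 \cdot 17 l{\left(3 \right)} = 19 \cdot 17 \left(3 + \sqrt{9 + 3^{2}}\right) = 323 \left(3 + \sqrt{9 + 9}\right) = 323 \left(3 + \sqrt{18}\right) = 323 \left(3 + 3 \sqrt{2}\right) = 969 + 969 \sqrt{2}$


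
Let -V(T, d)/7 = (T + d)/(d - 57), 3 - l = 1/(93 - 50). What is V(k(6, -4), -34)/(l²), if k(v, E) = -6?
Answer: -9245/26624 ≈ -0.34724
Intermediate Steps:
l = 128/43 (l = 3 - 1/(93 - 50) = 3 - 1/43 = 128/43 ≈ 2.9767)
V(T, d) = -7*(T + d)/(-57 + d) (V(T, d) = -7*(T + d)/(d - 57) = -7*(T + d)/(-57 + d))
V(k(6, -4), -34)/(l²) = (7*(-1*(-6) - 1*(-34))/(-57 - 34))/((128/43)²) = (7*(6 + 34)/(-91))/(16384/1849) = (7*(-1/91)*40)*(1849/16384) = -40/13*1849/16384 = -9245/26624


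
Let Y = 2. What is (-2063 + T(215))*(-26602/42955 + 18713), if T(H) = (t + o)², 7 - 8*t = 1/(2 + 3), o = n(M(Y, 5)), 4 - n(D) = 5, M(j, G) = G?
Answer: -663280532174783/17182000 ≈ -3.8603e+7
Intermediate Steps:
n(D) = -1 (n(D) = 4 - 1*5 = 4 - 5 = -1)
o = -1
t = 17/20 (t = 7/8 - 1/(8*(2 + 3)) = 7/8 - ⅛/5 = 7/8 - ⅛*⅕ = 7/8 - 1/40 = 17/20 ≈ 0.85000)
T(H) = 9/400 (T(H) = (17/20 - 1)² = (-3/20)² = 9/400)
(-2063 + T(215))*(-26602/42955 + 18713) = (-2063 + 9/400)*(-26602/42955 + 18713) = -825191*(-26602*1/42955 + 18713)/400 = -825191*(-26602/42955 + 18713)/400 = -825191/400*803790313/42955 = -663280532174783/17182000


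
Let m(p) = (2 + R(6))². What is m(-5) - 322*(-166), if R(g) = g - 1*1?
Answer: 53501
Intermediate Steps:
R(g) = -1 + g (R(g) = g - 1 = -1 + g)
m(p) = 49 (m(p) = (2 + (-1 + 6))² = (2 + 5)² = 7² = 49)
m(-5) - 322*(-166) = 49 - 322*(-166) = 49 + 53452 = 53501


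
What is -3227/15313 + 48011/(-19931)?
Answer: -799509780/305203403 ≈ -2.6196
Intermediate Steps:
-3227/15313 + 48011/(-19931) = -3227*1/15313 + 48011*(-1/19931) = -3227/15313 - 48011/19931 = -799509780/305203403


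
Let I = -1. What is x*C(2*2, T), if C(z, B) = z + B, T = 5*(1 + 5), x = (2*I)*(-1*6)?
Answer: 408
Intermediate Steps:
x = 12 (x = (2*(-1))*(-1*6) = -2*(-6) = 12)
T = 30 (T = 5*6 = 30)
C(z, B) = B + z
x*C(2*2, T) = 12*(30 + 2*2) = 12*(30 + 4) = 12*34 = 408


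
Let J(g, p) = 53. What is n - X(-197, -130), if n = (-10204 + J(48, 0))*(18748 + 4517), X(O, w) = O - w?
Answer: -236162948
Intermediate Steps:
n = -236163015 (n = (-10204 + 53)*(18748 + 4517) = -10151*23265 = -236163015)
n - X(-197, -130) = -236163015 - (-197 - 1*(-130)) = -236163015 - (-197 + 130) = -236163015 - 1*(-67) = -236163015 + 67 = -236162948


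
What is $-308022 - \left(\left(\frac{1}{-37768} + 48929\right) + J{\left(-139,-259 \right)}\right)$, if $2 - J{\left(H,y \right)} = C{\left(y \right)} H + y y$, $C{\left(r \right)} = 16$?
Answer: $- \frac{11031881727}{37768} \approx -2.921 \cdot 10^{5}$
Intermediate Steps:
$J{\left(H,y \right)} = 2 - y^{2} - 16 H$ ($J{\left(H,y \right)} = 2 - \left(16 H + y y\right) = 2 - \left(16 H + y^{2}\right) = 2 - \left(y^{2} + 16 H\right) = 2 - y^{2} - 16 H$)
$-308022 - \left(\left(\frac{1}{-37768} + 48929\right) + J{\left(-139,-259 \right)}\right) = -308022 - \left(\left(\frac{1}{-37768} + 48929\right) - 64855\right) = -308022 - \left(\left(- \frac{1}{37768} + 48929\right) + \left(2 - 67081 + 2224\right)\right) = -308022 - \left(\frac{1847950471}{37768} + \left(2 - 67081 + 2224\right)\right) = -308022 - \left(\frac{1847950471}{37768} - 64855\right) = -308022 - - \frac{601493169}{37768} = -308022 + \frac{601493169}{37768} = - \frac{11031881727}{37768}$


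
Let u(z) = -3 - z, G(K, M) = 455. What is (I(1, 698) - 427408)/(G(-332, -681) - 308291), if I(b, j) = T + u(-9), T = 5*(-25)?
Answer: 47503/34204 ≈ 1.3888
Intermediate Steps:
T = -125
I(b, j) = -119 (I(b, j) = -125 + (-3 - 1*(-9)) = -125 + (-3 + 9) = -125 + 6 = -119)
(I(1, 698) - 427408)/(G(-332, -681) - 308291) = (-119 - 427408)/(455 - 308291) = -427527/(-307836) = -427527*(-1/307836) = 47503/34204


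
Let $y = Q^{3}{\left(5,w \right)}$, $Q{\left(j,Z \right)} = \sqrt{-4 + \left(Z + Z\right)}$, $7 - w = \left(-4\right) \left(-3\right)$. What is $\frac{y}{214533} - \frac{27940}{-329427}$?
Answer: $\frac{27940}{329427} - \frac{14 i \sqrt{14}}{214533} \approx 0.084814 - 0.00024417 i$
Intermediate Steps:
$w = -5$ ($w = 7 - \left(-4\right) \left(-3\right) = 7 - 12 = -5$)
$Q{\left(j,Z \right)} = \sqrt{-4 + 2 Z}$
$y = - 14 i \sqrt{14}$ ($y = \left(\sqrt{-4 + 2 \left(-5\right)}\right)^{3} = \left(\sqrt{-4 - 10}\right)^{3} = \left(\sqrt{-14}\right)^{3} = \left(i \sqrt{14}\right)^{3} = - 14 i \sqrt{14} \approx - 52.383 i$)
$\frac{y}{214533} - \frac{27940}{-329427} = \frac{\left(-14\right) i \sqrt{14}}{214533} - \frac{27940}{-329427} = - 14 i \sqrt{14} \cdot \frac{1}{214533} - - \frac{27940}{329427} = - \frac{14 i \sqrt{14}}{214533} + \frac{27940}{329427} = \frac{27940}{329427} - \frac{14 i \sqrt{14}}{214533}$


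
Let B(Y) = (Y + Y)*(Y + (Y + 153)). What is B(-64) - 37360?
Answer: -40560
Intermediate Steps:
B(Y) = 2*Y*(153 + 2*Y) (B(Y) = (2*Y)*(Y + (153 + Y)) = (2*Y)*(153 + 2*Y) = 2*Y*(153 + 2*Y))
B(-64) - 37360 = 2*(-64)*(153 + 2*(-64)) - 37360 = 2*(-64)*(153 - 128) - 37360 = 2*(-64)*25 - 37360 = -3200 - 37360 = -40560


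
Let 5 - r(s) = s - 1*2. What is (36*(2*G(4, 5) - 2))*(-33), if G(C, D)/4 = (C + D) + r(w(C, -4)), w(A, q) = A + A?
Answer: -73656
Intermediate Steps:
w(A, q) = 2*A
r(s) = 7 - s (r(s) = 5 - (s - 1*2) = 5 - (s - 2) = 5 - (-2 + s) = 5 + (2 - s) = 7 - s)
G(C, D) = 28 - 4*C + 4*D (G(C, D) = 4*((C + D) + (7 - 2*C)) = 4*(7 + D - C) = 28 - 4*C + 4*D)
(36*(2*G(4, 5) - 2))*(-33) = (36*(2*(28 - 4*4 + 4*5) - 2))*(-33) = (36*(2*(28 - 16 + 20) - 2))*(-33) = (36*(2*32 - 2))*(-33) = (36*(64 - 2))*(-33) = (36*62)*(-33) = 2232*(-33) = -73656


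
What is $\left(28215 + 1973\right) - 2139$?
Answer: $28049$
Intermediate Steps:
$\left(28215 + 1973\right) - 2139 = 30188 - 2139 = 28049$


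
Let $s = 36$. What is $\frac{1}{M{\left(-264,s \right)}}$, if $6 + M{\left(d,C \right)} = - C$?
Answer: $- \frac{1}{42} \approx -0.02381$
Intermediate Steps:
$M{\left(d,C \right)} = -6 - C$
$\frac{1}{M{\left(-264,s \right)}} = \frac{1}{-6 - 36} = \frac{1}{-42} = - \frac{1}{42}$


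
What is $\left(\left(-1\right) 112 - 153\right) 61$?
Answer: $-16165$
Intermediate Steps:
$\left(\left(-1\right) 112 - 153\right) 61 = \left(-112 - 153\right) 61 = \left(-265\right) 61 = -16165$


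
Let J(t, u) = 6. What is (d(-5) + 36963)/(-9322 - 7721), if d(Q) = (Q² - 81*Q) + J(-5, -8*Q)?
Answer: -37399/17043 ≈ -2.1944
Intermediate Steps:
d(Q) = 6 + Q² - 81*Q (d(Q) = (Q² - 81*Q) + 6 = 6 + Q² - 81*Q)
(d(-5) + 36963)/(-9322 - 7721) = ((6 + (-5)² - 81*(-5)) + 36963)/(-9322 - 7721) = ((6 + 25 + 405) + 36963)/(-17043) = (436 + 36963)*(-1/17043) = 37399*(-1/17043) = -37399/17043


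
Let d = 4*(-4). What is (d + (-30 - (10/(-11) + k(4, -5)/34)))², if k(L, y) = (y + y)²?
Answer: 80676324/34969 ≈ 2307.1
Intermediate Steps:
k(L, y) = 4*y² (k(L, y) = (2*y)² = 4*y²)
d = -16
(d + (-30 - (10/(-11) + k(4, -5)/34)))² = (-16 + (-30 - (10/(-11) + (4*(-5)²)/34)))² = (-16 + (-30 - (10*(-1/11) + (4*25)*(1/34))))² = (-16 + (-30 - (-10/11 + 100*(1/34))))² = (-16 + (-30 - (-10/11 + 50/17)))² = (-16 + (-30 - 1*380/187))² = (-16 + (-30 - 380/187))² = (-16 - 5990/187)² = (-8982/187)² = 80676324/34969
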